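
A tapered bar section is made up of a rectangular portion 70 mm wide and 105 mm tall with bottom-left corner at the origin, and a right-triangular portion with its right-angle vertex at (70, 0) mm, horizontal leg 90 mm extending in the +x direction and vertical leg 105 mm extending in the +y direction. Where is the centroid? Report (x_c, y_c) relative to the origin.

x_c = 60.43 mm, y_c = 45.65 mm

rectangular portion: A = 70 × 105 = 7350.00, centroid at (35.00, 52.50).
triangular portion: A = ½·90·105 = 4725.00, centroid at (100.00, 35.00).
ΣA = 12075.00 mm²
ΣAx_c = (7350.00)(35.00) + (4725.00)(100.00) = 729750.00 mm³
ΣAy_c = (7350.00)(52.50) + (4725.00)(35.00) = 551250.00 mm³
x_c = 729750.00 / 12075.00 = 60.43 mm
y_c = 551250.00 / 12075.00 = 45.65 mm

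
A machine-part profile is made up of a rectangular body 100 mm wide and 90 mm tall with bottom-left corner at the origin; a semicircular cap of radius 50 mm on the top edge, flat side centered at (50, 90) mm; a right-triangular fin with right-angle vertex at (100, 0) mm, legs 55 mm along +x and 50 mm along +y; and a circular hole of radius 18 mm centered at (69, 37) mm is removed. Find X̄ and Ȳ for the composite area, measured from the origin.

X̄ = 55.62 mm, Ȳ = 62.26 mm

rectangular body: A = 100 × 90 = 9000.00, centroid at (50.00, 45.00).
semicircular top: A = ½π·50² = 3926.99, centroid at (50.00, 111.22).
triangular fin: A = ½·55·50 = 1375.00, centroid at (118.33, 16.67).
hole: A = −π·18² = -1017.88, centroid at (69.00, 37.00).
ΣA = 13284.11 mm²
ΣAX̄ = (9000.00)(50.00) + (3926.99)(50.00) + (1375.00)(118.33) + (-1017.88)(69.00) = 738824.43 mm³
ΣAȲ = (9000.00)(45.00) + (3926.99)(111.22) + (1375.00)(16.67) + (-1017.88)(37.00) = 827017.76 mm³
X̄ = 738824.43 / 13284.11 = 55.62 mm
Ȳ = 827017.76 / 13284.11 = 62.26 mm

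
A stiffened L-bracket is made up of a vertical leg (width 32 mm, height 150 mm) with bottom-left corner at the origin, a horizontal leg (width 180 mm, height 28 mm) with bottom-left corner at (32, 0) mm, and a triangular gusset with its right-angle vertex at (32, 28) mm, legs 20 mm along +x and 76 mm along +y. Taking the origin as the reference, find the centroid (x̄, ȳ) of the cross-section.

Part | A | x̄ᵢ | ȳᵢ | A·x̄ᵢ | A·ȳᵢ
vertical leg | 4800.00 | 16.00 | 75.00 | 76800.00 | 360000.00
horizontal leg | 5040.00 | 122.00 | 14.00 | 614880.00 | 70560.00
gusset | 760.00 | 38.67 | 53.33 | 29386.67 | 40533.33
Σ | 10600.00 |  |  | 721066.67 | 471093.33
x̄ = 721066.67 / 10600.00 = 68.03 mm
ȳ = 471093.33 / 10600.00 = 44.44 mm

x̄ = 68.03 mm, ȳ = 44.44 mm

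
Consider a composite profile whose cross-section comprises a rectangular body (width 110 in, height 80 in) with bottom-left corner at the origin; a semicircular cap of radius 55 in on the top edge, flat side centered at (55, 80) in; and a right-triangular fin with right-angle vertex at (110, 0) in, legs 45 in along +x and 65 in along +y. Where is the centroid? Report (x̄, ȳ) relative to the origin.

x̄ = 61.82 in, ȳ = 58.26 in

rectangular body: A = 110 × 80 = 8800.00, centroid at (55.00, 40.00).
semicircular top: A = ½π·55² = 4751.66, centroid at (55.00, 103.34).
triangular fin: A = ½·45·65 = 1462.50, centroid at (125.00, 21.67).
ΣA = 15014.16 in², ΣAx̄ = 928153.74 in³, ΣAȳ = 874736.88 in³.
x̄ = 928153.74/15014.16 = 61.82 in; ȳ = 874736.88/15014.16 = 58.26 in.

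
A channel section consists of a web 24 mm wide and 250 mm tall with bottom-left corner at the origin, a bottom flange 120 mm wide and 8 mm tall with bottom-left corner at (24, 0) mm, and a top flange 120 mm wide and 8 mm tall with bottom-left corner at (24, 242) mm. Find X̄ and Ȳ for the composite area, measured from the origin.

X̄ = 29.45 mm, Ȳ = 125.00 mm

Part | A | x̄ᵢ | ȳᵢ | A·x̄ᵢ | A·ȳᵢ
web | 6000.00 | 12.00 | 125.00 | 72000.00 | 750000.00
bottom flange | 960.00 | 84.00 | 4.00 | 80640.00 | 3840.00
top flange | 960.00 | 84.00 | 246.00 | 80640.00 | 236160.00
Σ | 7920.00 |  |  | 233280.00 | 990000.00
X̄ = 233280.00 / 7920.00 = 29.45 mm
Ȳ = 990000.00 / 7920.00 = 125.00 mm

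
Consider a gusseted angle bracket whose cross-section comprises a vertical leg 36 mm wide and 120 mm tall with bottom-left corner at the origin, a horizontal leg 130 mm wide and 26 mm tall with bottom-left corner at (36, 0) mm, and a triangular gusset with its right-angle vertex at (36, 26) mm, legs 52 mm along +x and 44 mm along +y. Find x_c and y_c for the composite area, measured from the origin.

x_c = 54.29 mm, y_c = 39.54 mm

vertical leg: A = 36 × 120 = 4320.00, centroid at (18.00, 60.00).
horizontal leg: A = 130 × 26 = 3380.00, centroid at (101.00, 13.00).
gusset: A = ½·52·44 = 1144.00, centroid at (53.33, 40.67).
ΣA = 8844.00 mm²
ΣAx_c = (4320.00)(18.00) + (3380.00)(101.00) + (1144.00)(53.33) = 480153.33 mm³
ΣAy_c = (4320.00)(60.00) + (3380.00)(13.00) + (1144.00)(40.67) = 349662.67 mm³
x_c = 480153.33 / 8844.00 = 54.29 mm
y_c = 349662.67 / 8844.00 = 39.54 mm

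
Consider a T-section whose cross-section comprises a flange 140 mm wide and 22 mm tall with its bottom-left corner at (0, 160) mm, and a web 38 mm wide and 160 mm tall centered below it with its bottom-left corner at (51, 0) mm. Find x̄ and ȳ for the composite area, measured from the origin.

Part | A | x̄ᵢ | ȳᵢ | A·x̄ᵢ | A·ȳᵢ
web | 6080.00 | 70.00 | 80.00 | 425600.00 | 486400.00
flange | 3080.00 | 70.00 | 171.00 | 215600.00 | 526680.00
Σ | 9160.00 |  |  | 641200.00 | 1013080.00
x̄ = 641200.00 / 9160.00 = 70.00 mm
ȳ = 1013080.00 / 9160.00 = 110.60 mm

x̄ = 70.00 mm, ȳ = 110.60 mm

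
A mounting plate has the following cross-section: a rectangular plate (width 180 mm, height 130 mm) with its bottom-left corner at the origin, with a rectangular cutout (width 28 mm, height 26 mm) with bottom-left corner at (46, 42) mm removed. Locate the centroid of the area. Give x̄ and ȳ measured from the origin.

x̄ = 90.96 mm, ȳ = 65.32 mm

Part | A | x̄ᵢ | ȳᵢ | A·x̄ᵢ | A·ȳᵢ
plate | 23400.00 | 90.00 | 65.00 | 2106000.00 | 1521000.00
hole | -728.00 | 60.00 | 55.00 | -43680.00 | -40040.00
Σ | 22672.00 |  |  | 2062320.00 | 1480960.00
x̄ = 2062320.00 / 22672.00 = 90.96 mm
ȳ = 1480960.00 / 22672.00 = 65.32 mm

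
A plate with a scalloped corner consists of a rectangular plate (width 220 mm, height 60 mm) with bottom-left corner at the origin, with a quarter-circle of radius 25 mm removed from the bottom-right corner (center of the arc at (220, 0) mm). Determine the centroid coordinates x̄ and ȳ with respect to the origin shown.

plate: A = 220 × 60 = 13200.00, centroid at (110.00, 30.00).
removed quarter-circle: A = −¼π·25² = -490.87, centroid at (209.39, 10.61).
ΣA = 12709.13 mm²
ΣAx̄ = (13200.00)(110.00) + (-490.87)(209.39) = 1349216.09 mm³
ΣAȳ = (13200.00)(30.00) + (-490.87)(10.61) = 390791.67 mm³
x̄ = 1349216.09 / 12709.13 = 106.16 mm
ȳ = 390791.67 / 12709.13 = 30.75 mm

x̄ = 106.16 mm, ȳ = 30.75 mm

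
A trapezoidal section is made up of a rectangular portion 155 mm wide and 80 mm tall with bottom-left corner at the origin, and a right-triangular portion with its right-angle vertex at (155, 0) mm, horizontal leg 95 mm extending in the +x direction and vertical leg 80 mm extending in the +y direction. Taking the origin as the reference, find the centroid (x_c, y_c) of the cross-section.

rectangular portion: A = 155 × 80 = 12400.00, centroid at (77.50, 40.00).
triangular portion: A = ½·95·80 = 3800.00, centroid at (186.67, 26.67).
ΣA = 16200.00 mm², ΣAx_c = 1670333.33 mm³, ΣAy_c = 597333.33 mm³.
x_c = 1670333.33/16200.00 = 103.11 mm; y_c = 597333.33/16200.00 = 36.87 mm.

x_c = 103.11 mm, y_c = 36.87 mm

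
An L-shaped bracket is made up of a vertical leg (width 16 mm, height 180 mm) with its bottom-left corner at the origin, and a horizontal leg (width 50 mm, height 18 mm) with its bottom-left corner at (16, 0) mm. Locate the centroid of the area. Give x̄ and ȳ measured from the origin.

x̄ = 15.86 mm, ȳ = 70.71 mm

vertical leg: A = 16 × 180 = 2880.00, centroid at (8.00, 90.00).
horizontal leg: A = 50 × 18 = 900.00, centroid at (41.00, 9.00).
ΣA = 3780.00 mm²
ΣAx̄ = (2880.00)(8.00) + (900.00)(41.00) = 59940.00 mm³
ΣAȳ = (2880.00)(90.00) + (900.00)(9.00) = 267300.00 mm³
x̄ = 59940.00 / 3780.00 = 15.86 mm
ȳ = 267300.00 / 3780.00 = 70.71 mm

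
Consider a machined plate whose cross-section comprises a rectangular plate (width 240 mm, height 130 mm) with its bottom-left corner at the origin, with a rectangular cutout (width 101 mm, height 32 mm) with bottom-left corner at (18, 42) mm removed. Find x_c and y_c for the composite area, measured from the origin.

plate: A = 240 × 130 = 31200.00, centroid at (120.00, 65.00).
hole: A = −(101 × 32) = -3232.00, centroid at (68.50, 58.00).
ΣA = 27968.00 mm², ΣAx_c = 3522608.00 mm³, ΣAy_c = 1840544.00 mm³.
x_c = 3522608.00/27968.00 = 125.95 mm; y_c = 1840544.00/27968.00 = 65.81 mm.

x_c = 125.95 mm, y_c = 65.81 mm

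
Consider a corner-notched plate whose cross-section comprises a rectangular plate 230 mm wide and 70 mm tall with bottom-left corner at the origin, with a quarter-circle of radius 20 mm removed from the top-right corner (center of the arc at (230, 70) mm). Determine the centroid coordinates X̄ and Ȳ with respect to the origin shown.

X̄ = 112.88 mm, Ȳ = 34.47 mm

plate: A = 230 × 70 = 16100.00, centroid at (115.00, 35.00).
removed quarter-circle: A = −¼π·20² = -314.16, centroid at (221.51, 61.51).
ΣA = 15785.84 mm²
ΣAX̄ = (16100.00)(115.00) + (-314.16)(221.51) = 1781910.04 mm³
ΣAȲ = (16100.00)(35.00) + (-314.16)(61.51) = 544175.52 mm³
X̄ = 1781910.04 / 15785.84 = 112.88 mm
Ȳ = 544175.52 / 15785.84 = 34.47 mm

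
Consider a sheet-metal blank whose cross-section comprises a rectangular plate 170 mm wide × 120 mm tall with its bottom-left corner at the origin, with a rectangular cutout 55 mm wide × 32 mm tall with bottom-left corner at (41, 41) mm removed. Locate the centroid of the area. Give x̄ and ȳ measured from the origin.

plate: A = 170 × 120 = 20400.00, centroid at (85.00, 60.00).
hole: A = −(55 × 32) = -1760.00, centroid at (68.50, 57.00).
ΣA = 18640.00 mm², ΣAx̄ = 1613440.00 mm³, ΣAȳ = 1123680.00 mm³.
x̄ = 1613440.00/18640.00 = 86.56 mm; ȳ = 1123680.00/18640.00 = 60.28 mm.

x̄ = 86.56 mm, ȳ = 60.28 mm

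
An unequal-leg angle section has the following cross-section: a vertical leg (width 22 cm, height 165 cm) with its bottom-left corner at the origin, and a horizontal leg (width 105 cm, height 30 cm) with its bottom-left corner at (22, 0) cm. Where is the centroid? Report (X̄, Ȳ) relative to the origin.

Part | A | x̄ᵢ | ȳᵢ | A·x̄ᵢ | A·ȳᵢ
vertical leg | 3630.00 | 11.00 | 82.50 | 39930.00 | 299475.00
horizontal leg | 3150.00 | 74.50 | 15.00 | 234675.00 | 47250.00
Σ | 6780.00 |  |  | 274605.00 | 346725.00
X̄ = 274605.00 / 6780.00 = 40.50 cm
Ȳ = 346725.00 / 6780.00 = 51.14 cm

X̄ = 40.50 cm, Ȳ = 51.14 cm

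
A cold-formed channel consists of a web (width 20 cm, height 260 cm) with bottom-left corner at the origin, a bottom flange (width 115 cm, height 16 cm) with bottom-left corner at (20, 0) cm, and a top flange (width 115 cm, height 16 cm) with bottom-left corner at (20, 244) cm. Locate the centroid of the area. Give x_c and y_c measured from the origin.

x_c = 37.97 cm, y_c = 130.00 cm

web: A = 20 × 260 = 5200.00, centroid at (10.00, 130.00).
bottom flange: A = 115 × 16 = 1840.00, centroid at (77.50, 8.00).
top flange: A = 115 × 16 = 1840.00, centroid at (77.50, 252.00).
ΣA = 8880.00 cm², ΣAx_c = 337200.00 cm³, ΣAy_c = 1154400.00 cm³.
x_c = 337200.00/8880.00 = 37.97 cm; y_c = 1154400.00/8880.00 = 130.00 cm.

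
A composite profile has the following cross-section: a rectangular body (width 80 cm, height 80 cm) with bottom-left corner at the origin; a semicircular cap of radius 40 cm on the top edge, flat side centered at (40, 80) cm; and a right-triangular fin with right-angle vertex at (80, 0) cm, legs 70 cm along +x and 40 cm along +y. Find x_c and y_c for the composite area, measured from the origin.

Part | A | x̄ᵢ | ȳᵢ | A·x̄ᵢ | A·ȳᵢ
rectangular body | 6400.00 | 40.00 | 40.00 | 256000.00 | 256000.00
semicircular top | 2513.27 | 40.00 | 96.98 | 100530.96 | 243728.60
triangular fin | 1400.00 | 103.33 | 13.33 | 144666.67 | 18666.67
Σ | 10313.27 |  |  | 501197.63 | 518395.26
x_c = 501197.63 / 10313.27 = 48.60 cm
y_c = 518395.26 / 10313.27 = 50.26 cm

x_c = 48.60 cm, y_c = 50.26 cm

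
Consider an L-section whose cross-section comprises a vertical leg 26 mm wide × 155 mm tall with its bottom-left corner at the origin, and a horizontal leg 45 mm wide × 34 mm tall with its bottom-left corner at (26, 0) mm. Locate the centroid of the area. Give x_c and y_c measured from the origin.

vertical leg: A = 26 × 155 = 4030.00, centroid at (13.00, 77.50).
horizontal leg: A = 45 × 34 = 1530.00, centroid at (48.50, 17.00).
ΣA = 5560.00 mm², ΣAx_c = 126595.00 mm³, ΣAy_c = 338335.00 mm³.
x_c = 126595.00/5560.00 = 22.77 mm; y_c = 338335.00/5560.00 = 60.85 mm.

x_c = 22.77 mm, y_c = 60.85 mm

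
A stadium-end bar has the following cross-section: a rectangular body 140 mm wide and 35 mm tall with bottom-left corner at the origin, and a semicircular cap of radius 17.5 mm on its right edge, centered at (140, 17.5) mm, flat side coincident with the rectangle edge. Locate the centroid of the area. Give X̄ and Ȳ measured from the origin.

rectangular body: A = 140 × 35 = 4900.00, centroid at (70.00, 17.50).
semicircular end: A = ½π·17.5² = 481.06, centroid at (147.43, 17.50).
ΣA = 5381.06 mm², ΣAX̄ = 413920.81 mm³, ΣAȲ = 94168.49 mm³.
X̄ = 413920.81/5381.06 = 76.92 mm; Ȳ = 94168.49/5381.06 = 17.50 mm.

X̄ = 76.92 mm, Ȳ = 17.50 mm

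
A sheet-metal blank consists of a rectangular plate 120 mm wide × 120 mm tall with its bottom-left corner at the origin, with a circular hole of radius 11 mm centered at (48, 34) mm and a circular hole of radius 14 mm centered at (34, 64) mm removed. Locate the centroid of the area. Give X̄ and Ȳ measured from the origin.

plate: A = 120 × 120 = 14400.00, centroid at (60.00, 60.00).
hole 1: A = −π·11² = -380.13, centroid at (48.00, 34.00).
hole 2: A = −π·14² = -615.75, centroid at (34.00, 64.00).
ΣA = 13404.12 mm²
ΣAX̄ = (14400.00)(60.00) + (-380.13)(48.00) + (-615.75)(34.00) = 824818.06 mm³
ΣAȲ = (14400.00)(60.00) + (-380.13)(34.00) + (-615.75)(64.00) = 811667.35 mm³
X̄ = 824818.06 / 13404.12 = 61.53 mm
Ȳ = 811667.35 / 13404.12 = 60.55 mm

X̄ = 61.53 mm, Ȳ = 60.55 mm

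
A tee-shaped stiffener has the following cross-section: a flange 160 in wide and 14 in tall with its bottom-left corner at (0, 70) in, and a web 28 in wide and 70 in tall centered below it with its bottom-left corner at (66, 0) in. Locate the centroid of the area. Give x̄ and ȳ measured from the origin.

web: A = 28 × 70 = 1960.00, centroid at (80.00, 35.00).
flange: A = 160 × 14 = 2240.00, centroid at (80.00, 77.00).
ΣA = 4200.00 in², ΣAx̄ = 336000.00 in³, ΣAȳ = 241080.00 in³.
x̄ = 336000.00/4200.00 = 80.00 in; ȳ = 241080.00/4200.00 = 57.40 in.

x̄ = 80.00 in, ȳ = 57.40 in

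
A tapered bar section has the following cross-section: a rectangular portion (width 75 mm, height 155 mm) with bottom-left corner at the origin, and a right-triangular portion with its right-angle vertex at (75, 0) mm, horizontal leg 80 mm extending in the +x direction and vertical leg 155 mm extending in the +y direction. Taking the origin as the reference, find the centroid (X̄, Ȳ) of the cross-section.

X̄ = 59.82 mm, Ȳ = 68.51 mm

Part | A | x̄ᵢ | ȳᵢ | A·x̄ᵢ | A·ȳᵢ
rectangular portion | 11625.00 | 37.50 | 77.50 | 435937.50 | 900937.50
triangular portion | 6200.00 | 101.67 | 51.67 | 630333.33 | 320333.33
Σ | 17825.00 |  |  | 1066270.83 | 1221270.83
X̄ = 1066270.83 / 17825.00 = 59.82 mm
Ȳ = 1221270.83 / 17825.00 = 68.51 mm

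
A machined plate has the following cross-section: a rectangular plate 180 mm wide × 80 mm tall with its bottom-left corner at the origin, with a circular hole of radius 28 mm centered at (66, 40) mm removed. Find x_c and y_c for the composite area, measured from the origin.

plate: A = 180 × 80 = 14400.00, centroid at (90.00, 40.00).
hole: A = −π·28² = -2463.01, centroid at (66.00, 40.00).
ΣA = 11936.99 mm²
ΣAx_c = (14400.00)(90.00) + (-2463.01)(66.00) = 1133441.43 mm³
ΣAy_c = (14400.00)(40.00) + (-2463.01)(40.00) = 477479.65 mm³
x_c = 1133441.43 / 11936.99 = 94.95 mm
y_c = 477479.65 / 11936.99 = 40.00 mm

x_c = 94.95 mm, y_c = 40.00 mm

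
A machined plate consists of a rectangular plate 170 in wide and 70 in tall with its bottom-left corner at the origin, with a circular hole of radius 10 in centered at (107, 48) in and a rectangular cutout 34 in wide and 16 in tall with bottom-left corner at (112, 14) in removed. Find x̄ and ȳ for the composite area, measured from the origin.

x̄ = 82.21 in, ȳ = 35.27 in

plate: A = 170 × 70 = 11900.00, centroid at (85.00, 35.00).
hole 1: A = −π·10² = -314.16, centroid at (107.00, 48.00).
hole 2: A = −(34 × 16) = -544.00, centroid at (129.00, 22.00).
ΣA = 11041.84 in²
ΣAx̄ = (11900.00)(85.00) + (-314.16)(107.00) + (-544.00)(129.00) = 907708.96 in³
ΣAȳ = (11900.00)(35.00) + (-314.16)(48.00) + (-544.00)(22.00) = 389452.36 in³
x̄ = 907708.96 / 11041.84 = 82.21 in
ȳ = 389452.36 / 11041.84 = 35.27 in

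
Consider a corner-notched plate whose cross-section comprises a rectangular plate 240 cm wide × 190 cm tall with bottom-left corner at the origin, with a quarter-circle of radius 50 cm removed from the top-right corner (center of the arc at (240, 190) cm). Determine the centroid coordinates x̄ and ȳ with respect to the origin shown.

plate: A = 240 × 190 = 45600.00, centroid at (120.00, 95.00).
removed quarter-circle: A = −¼π·50² = -1963.50, centroid at (218.78, 168.78).
ΣA = 43636.50 cm², ΣAx̄ = 5042427.77 cm³, ΣAȳ = 4000602.54 cm³.
x̄ = 5042427.77/43636.50 = 115.56 cm; ȳ = 4000602.54/43636.50 = 91.68 cm.

x̄ = 115.56 cm, ȳ = 91.68 cm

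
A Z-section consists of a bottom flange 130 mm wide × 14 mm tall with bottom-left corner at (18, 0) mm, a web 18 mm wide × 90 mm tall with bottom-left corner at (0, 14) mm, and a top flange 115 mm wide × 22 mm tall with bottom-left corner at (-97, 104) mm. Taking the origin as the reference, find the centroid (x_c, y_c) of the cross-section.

bottom flange: A = 130 × 14 = 1820.00, centroid at (83.00, 7.00).
web: A = 18 × 90 = 1620.00, centroid at (9.00, 59.00).
top flange: A = 115 × 22 = 2530.00, centroid at (-39.50, 115.00).
ΣA = 5970.00 mm², ΣAx_c = 65705.00 mm³, ΣAy_c = 399270.00 mm³.
x_c = 65705.00/5970.00 = 11.01 mm; y_c = 399270.00/5970.00 = 66.88 mm.

x_c = 11.01 mm, y_c = 66.88 mm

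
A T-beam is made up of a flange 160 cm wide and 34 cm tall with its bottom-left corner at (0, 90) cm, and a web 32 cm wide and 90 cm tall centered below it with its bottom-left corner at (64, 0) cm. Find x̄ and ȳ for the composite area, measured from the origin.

web: A = 32 × 90 = 2880.00, centroid at (80.00, 45.00).
flange: A = 160 × 34 = 5440.00, centroid at (80.00, 107.00).
ΣA = 8320.00 cm², ΣAx̄ = 665600.00 cm³, ΣAȳ = 711680.00 cm³.
x̄ = 665600.00/8320.00 = 80.00 cm; ȳ = 711680.00/8320.00 = 85.54 cm.

x̄ = 80.00 cm, ȳ = 85.54 cm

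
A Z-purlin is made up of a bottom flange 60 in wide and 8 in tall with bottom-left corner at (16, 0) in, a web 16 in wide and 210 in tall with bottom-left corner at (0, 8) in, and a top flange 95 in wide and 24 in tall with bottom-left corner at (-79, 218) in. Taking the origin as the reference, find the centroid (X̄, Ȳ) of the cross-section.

X̄ = -3.74 in, Ȳ = 148.04 in

bottom flange: A = 60 × 8 = 480.00, centroid at (46.00, 4.00).
web: A = 16 × 210 = 3360.00, centroid at (8.00, 113.00).
top flange: A = 95 × 24 = 2280.00, centroid at (-31.50, 230.00).
ΣA = 6120.00 in²
ΣAX̄ = (480.00)(46.00) + (3360.00)(8.00) + (2280.00)(-31.50) = -22860.00 in³
ΣAȲ = (480.00)(4.00) + (3360.00)(113.00) + (2280.00)(230.00) = 906000.00 in³
X̄ = -22860.00 / 6120.00 = -3.74 in
Ȳ = 906000.00 / 6120.00 = 148.04 in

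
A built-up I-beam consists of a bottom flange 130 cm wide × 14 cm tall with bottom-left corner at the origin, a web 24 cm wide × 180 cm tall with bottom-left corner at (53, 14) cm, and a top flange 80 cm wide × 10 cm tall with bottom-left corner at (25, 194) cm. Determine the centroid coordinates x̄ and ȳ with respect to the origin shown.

x̄ = 65.00 cm, ȳ = 89.51 cm

bottom flange: A = 130 × 14 = 1820.00, centroid at (65.00, 7.00).
web: A = 24 × 180 = 4320.00, centroid at (65.00, 104.00).
top flange: A = 80 × 10 = 800.00, centroid at (65.00, 199.00).
ΣA = 6940.00 cm², ΣAx̄ = 451100.00 cm³, ΣAȳ = 621220.00 cm³.
x̄ = 451100.00/6940.00 = 65.00 cm; ȳ = 621220.00/6940.00 = 89.51 cm.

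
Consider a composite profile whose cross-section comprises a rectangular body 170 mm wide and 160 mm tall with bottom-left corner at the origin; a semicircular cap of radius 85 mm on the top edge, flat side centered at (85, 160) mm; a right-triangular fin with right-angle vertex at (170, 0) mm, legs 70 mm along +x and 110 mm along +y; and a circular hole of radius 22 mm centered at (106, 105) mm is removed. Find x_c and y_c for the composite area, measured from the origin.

x_c = 94.42 mm, y_c = 107.21 mm

rectangular body: A = 170 × 160 = 27200.00, centroid at (85.00, 80.00).
semicircular top: A = ½π·85² = 11349.00, centroid at (85.00, 196.08).
triangular fin: A = ½·70·110 = 3850.00, centroid at (193.33, 36.67).
hole: A = −π·22² = -1520.53, centroid at (106.00, 105.00).
ΣA = 40878.47 mm²
ΣAx_c = (27200.00)(85.00) + (11349.00)(85.00) + (3850.00)(193.33) + (-1520.53)(106.00) = 3859822.36 mm³
ΣAy_c = (27200.00)(80.00) + (11349.00)(196.08) + (3850.00)(36.67) + (-1520.53)(105.00) = 4382768.15 mm³
x_c = 3859822.36 / 40878.47 = 94.42 mm
y_c = 4382768.15 / 40878.47 = 107.21 mm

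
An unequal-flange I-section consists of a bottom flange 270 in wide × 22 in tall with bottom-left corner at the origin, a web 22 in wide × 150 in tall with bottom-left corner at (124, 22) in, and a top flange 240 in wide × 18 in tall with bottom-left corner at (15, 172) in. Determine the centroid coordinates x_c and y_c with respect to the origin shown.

bottom flange: A = 270 × 22 = 5940.00, centroid at (135.00, 11.00).
web: A = 22 × 150 = 3300.00, centroid at (135.00, 97.00).
top flange: A = 240 × 18 = 4320.00, centroid at (135.00, 181.00).
ΣA = 13560.00 in², ΣAx_c = 1830600.00 in³, ΣAy_c = 1167360.00 in³.
x_c = 1830600.00/13560.00 = 135.00 in; y_c = 1167360.00/13560.00 = 86.09 in.

x_c = 135.00 in, y_c = 86.09 in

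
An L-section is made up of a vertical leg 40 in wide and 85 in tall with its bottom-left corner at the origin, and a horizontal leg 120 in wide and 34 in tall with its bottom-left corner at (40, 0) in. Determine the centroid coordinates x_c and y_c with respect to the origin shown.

vertical leg: A = 40 × 85 = 3400.00, centroid at (20.00, 42.50).
horizontal leg: A = 120 × 34 = 4080.00, centroid at (100.00, 17.00).
ΣA = 7480.00 in², ΣAx_c = 476000.00 in³, ΣAy_c = 213860.00 in³.
x_c = 476000.00/7480.00 = 63.64 in; y_c = 213860.00/7480.00 = 28.59 in.

x_c = 63.64 in, y_c = 28.59 in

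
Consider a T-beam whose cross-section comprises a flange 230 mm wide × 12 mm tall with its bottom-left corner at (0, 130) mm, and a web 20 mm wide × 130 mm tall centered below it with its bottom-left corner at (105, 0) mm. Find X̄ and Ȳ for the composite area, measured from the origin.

X̄ = 115.00 mm, Ȳ = 101.56 mm

Part | A | x̄ᵢ | ȳᵢ | A·x̄ᵢ | A·ȳᵢ
web | 2600.00 | 115.00 | 65.00 | 299000.00 | 169000.00
flange | 2760.00 | 115.00 | 136.00 | 317400.00 | 375360.00
Σ | 5360.00 |  |  | 616400.00 | 544360.00
X̄ = 616400.00 / 5360.00 = 115.00 mm
Ȳ = 544360.00 / 5360.00 = 101.56 mm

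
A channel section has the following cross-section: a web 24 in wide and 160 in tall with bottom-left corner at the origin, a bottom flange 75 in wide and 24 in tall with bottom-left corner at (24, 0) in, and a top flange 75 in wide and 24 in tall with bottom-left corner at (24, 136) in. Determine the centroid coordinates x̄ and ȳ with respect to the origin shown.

Part | A | x̄ᵢ | ȳᵢ | A·x̄ᵢ | A·ȳᵢ
web | 3840.00 | 12.00 | 80.00 | 46080.00 | 307200.00
bottom flange | 1800.00 | 61.50 | 12.00 | 110700.00 | 21600.00
top flange | 1800.00 | 61.50 | 148.00 | 110700.00 | 266400.00
Σ | 7440.00 |  |  | 267480.00 | 595200.00
x̄ = 267480.00 / 7440.00 = 35.95 in
ȳ = 595200.00 / 7440.00 = 80.00 in

x̄ = 35.95 in, ȳ = 80.00 in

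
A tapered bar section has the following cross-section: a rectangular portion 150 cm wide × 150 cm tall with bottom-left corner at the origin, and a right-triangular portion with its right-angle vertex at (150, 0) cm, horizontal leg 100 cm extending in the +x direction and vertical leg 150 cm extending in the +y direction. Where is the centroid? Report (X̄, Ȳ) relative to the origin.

rectangular portion: A = 150 × 150 = 22500.00, centroid at (75.00, 75.00).
triangular portion: A = ½·100·150 = 7500.00, centroid at (183.33, 50.00).
ΣA = 30000.00 cm²
ΣAX̄ = (22500.00)(75.00) + (7500.00)(183.33) = 3062500.00 cm³
ΣAȲ = (22500.00)(75.00) + (7500.00)(50.00) = 2062500.00 cm³
X̄ = 3062500.00 / 30000.00 = 102.08 cm
Ȳ = 2062500.00 / 30000.00 = 68.75 cm

X̄ = 102.08 cm, Ȳ = 68.75 cm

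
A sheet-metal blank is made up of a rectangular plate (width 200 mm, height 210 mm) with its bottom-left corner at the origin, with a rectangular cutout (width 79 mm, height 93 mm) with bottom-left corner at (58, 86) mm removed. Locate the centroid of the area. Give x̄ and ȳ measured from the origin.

x̄ = 100.53 mm, ȳ = 99.17 mm

plate: A = 200 × 210 = 42000.00, centroid at (100.00, 105.00).
hole: A = −(79 × 93) = -7347.00, centroid at (97.50, 132.50).
ΣA = 34653.00 mm²
ΣAx̄ = (42000.00)(100.00) + (-7347.00)(97.50) = 3483667.50 mm³
ΣAȳ = (42000.00)(105.00) + (-7347.00)(132.50) = 3436522.50 mm³
x̄ = 3483667.50 / 34653.00 = 100.53 mm
ȳ = 3436522.50 / 34653.00 = 99.17 mm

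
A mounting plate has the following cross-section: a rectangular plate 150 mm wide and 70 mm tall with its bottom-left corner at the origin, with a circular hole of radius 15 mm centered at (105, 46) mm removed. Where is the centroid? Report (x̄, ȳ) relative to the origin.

Part | A | x̄ᵢ | ȳᵢ | A·x̄ᵢ | A·ȳᵢ
plate | 10500.00 | 75.00 | 35.00 | 787500.00 | 367500.00
hole | -706.86 | 105.00 | 46.00 | -74220.13 | -32515.48
Σ | 9793.14 |  |  | 713279.87 | 334984.52
x̄ = 713279.87 / 9793.14 = 72.83 mm
ȳ = 334984.52 / 9793.14 = 34.21 mm

x̄ = 72.83 mm, ȳ = 34.21 mm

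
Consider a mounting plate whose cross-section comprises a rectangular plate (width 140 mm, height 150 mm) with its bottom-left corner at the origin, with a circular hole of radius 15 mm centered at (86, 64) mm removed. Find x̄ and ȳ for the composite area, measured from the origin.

x̄ = 69.44 mm, ȳ = 75.38 mm

plate: A = 140 × 150 = 21000.00, centroid at (70.00, 75.00).
hole: A = −π·15² = -706.86, centroid at (86.00, 64.00).
ΣA = 20293.14 mm²
ΣAx̄ = (21000.00)(70.00) + (-706.86)(86.00) = 1409210.18 mm³
ΣAȳ = (21000.00)(75.00) + (-706.86)(64.00) = 1529761.07 mm³
x̄ = 1409210.18 / 20293.14 = 69.44 mm
ȳ = 1529761.07 / 20293.14 = 75.38 mm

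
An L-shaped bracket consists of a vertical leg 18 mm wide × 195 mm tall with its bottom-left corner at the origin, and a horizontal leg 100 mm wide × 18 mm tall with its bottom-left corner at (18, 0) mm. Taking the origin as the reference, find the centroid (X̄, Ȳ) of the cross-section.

X̄ = 29.00 mm, Ȳ = 67.50 mm

vertical leg: A = 18 × 195 = 3510.00, centroid at (9.00, 97.50).
horizontal leg: A = 100 × 18 = 1800.00, centroid at (68.00, 9.00).
ΣA = 5310.00 mm²
ΣAX̄ = (3510.00)(9.00) + (1800.00)(68.00) = 153990.00 mm³
ΣAȲ = (3510.00)(97.50) + (1800.00)(9.00) = 358425.00 mm³
X̄ = 153990.00 / 5310.00 = 29.00 mm
Ȳ = 358425.00 / 5310.00 = 67.50 mm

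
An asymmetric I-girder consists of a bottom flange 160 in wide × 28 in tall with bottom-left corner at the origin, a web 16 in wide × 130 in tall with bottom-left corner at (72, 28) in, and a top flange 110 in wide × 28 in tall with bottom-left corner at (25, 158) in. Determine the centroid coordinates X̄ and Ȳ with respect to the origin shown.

X̄ = 80.00 in, Ȳ = 81.53 in

bottom flange: A = 160 × 28 = 4480.00, centroid at (80.00, 14.00).
web: A = 16 × 130 = 2080.00, centroid at (80.00, 93.00).
top flange: A = 110 × 28 = 3080.00, centroid at (80.00, 172.00).
ΣA = 9640.00 in²
ΣAX̄ = (4480.00)(80.00) + (2080.00)(80.00) + (3080.00)(80.00) = 771200.00 in³
ΣAȲ = (4480.00)(14.00) + (2080.00)(93.00) + (3080.00)(172.00) = 785920.00 in³
X̄ = 771200.00 / 9640.00 = 80.00 in
Ȳ = 785920.00 / 9640.00 = 81.53 in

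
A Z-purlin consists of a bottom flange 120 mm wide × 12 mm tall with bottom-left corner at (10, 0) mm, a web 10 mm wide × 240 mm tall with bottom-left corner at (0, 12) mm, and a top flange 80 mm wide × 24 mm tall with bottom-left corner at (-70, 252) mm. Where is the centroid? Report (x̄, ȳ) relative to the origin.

bottom flange: A = 120 × 12 = 1440.00, centroid at (70.00, 6.00).
web: A = 10 × 240 = 2400.00, centroid at (5.00, 132.00).
top flange: A = 80 × 24 = 1920.00, centroid at (-30.00, 264.00).
ΣA = 5760.00 mm², ΣAx̄ = 55200.00 mm³, ΣAȳ = 832320.00 mm³.
x̄ = 55200.00/5760.00 = 9.58 mm; ȳ = 832320.00/5760.00 = 144.50 mm.

x̄ = 9.58 mm, ȳ = 144.50 mm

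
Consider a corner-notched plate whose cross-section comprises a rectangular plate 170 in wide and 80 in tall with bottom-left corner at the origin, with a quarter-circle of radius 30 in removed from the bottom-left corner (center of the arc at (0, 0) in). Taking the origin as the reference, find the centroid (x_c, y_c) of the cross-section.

x_c = 88.96 in, y_c = 41.49 in

Part | A | x̄ᵢ | ȳᵢ | A·x̄ᵢ | A·ȳᵢ
plate | 13600.00 | 85.00 | 40.00 | 1156000.00 | 544000.00
removed quarter-circle | -706.86 | 12.73 | 12.73 | -9000.00 | -9000.00
Σ | 12893.14 |  |  | 1147000.00 | 535000.00
x_c = 1147000.00 / 12893.14 = 88.96 in
y_c = 535000.00 / 12893.14 = 41.49 in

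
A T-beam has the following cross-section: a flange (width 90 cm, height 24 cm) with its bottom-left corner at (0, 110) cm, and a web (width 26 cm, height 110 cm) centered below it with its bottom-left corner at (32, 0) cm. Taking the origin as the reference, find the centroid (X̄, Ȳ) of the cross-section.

web: A = 26 × 110 = 2860.00, centroid at (45.00, 55.00).
flange: A = 90 × 24 = 2160.00, centroid at (45.00, 122.00).
ΣA = 5020.00 cm²
ΣAX̄ = (2860.00)(45.00) + (2160.00)(45.00) = 225900.00 cm³
ΣAȲ = (2860.00)(55.00) + (2160.00)(122.00) = 420820.00 cm³
X̄ = 225900.00 / 5020.00 = 45.00 cm
Ȳ = 420820.00 / 5020.00 = 83.83 cm

X̄ = 45.00 cm, Ȳ = 83.83 cm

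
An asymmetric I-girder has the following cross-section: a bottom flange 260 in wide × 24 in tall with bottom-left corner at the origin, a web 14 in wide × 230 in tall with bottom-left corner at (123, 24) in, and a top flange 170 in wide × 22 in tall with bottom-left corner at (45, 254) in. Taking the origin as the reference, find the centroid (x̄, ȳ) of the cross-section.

x̄ = 130.00 in, ȳ = 114.66 in

Part | A | x̄ᵢ | ȳᵢ | A·x̄ᵢ | A·ȳᵢ
bottom flange | 6240.00 | 130.00 | 12.00 | 811200.00 | 74880.00
web | 3220.00 | 130.00 | 139.00 | 418600.00 | 447580.00
top flange | 3740.00 | 130.00 | 265.00 | 486200.00 | 991100.00
Σ | 13200.00 |  |  | 1716000.00 | 1513560.00
x̄ = 1716000.00 / 13200.00 = 130.00 in
ȳ = 1513560.00 / 13200.00 = 114.66 in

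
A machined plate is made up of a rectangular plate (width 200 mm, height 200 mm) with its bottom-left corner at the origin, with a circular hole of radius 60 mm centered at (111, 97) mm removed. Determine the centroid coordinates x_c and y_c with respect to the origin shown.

plate: A = 200 × 200 = 40000.00, centroid at (100.00, 100.00).
hole: A = −π·60² = -11309.73, centroid at (111.00, 97.00).
ΣA = 28690.27 mm²
ΣAx_c = (40000.00)(100.00) + (-11309.73)(111.00) = 2744619.58 mm³
ΣAy_c = (40000.00)(100.00) + (-11309.73)(97.00) = 2902955.85 mm³
x_c = 2744619.58 / 28690.27 = 95.66 mm
y_c = 2902955.85 / 28690.27 = 101.18 mm

x_c = 95.66 mm, y_c = 101.18 mm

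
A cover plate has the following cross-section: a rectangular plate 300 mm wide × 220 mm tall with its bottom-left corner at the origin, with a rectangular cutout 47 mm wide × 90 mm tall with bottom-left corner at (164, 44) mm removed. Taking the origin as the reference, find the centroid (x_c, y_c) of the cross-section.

x_c = 147.43 mm, y_c = 111.44 mm

plate: A = 300 × 220 = 66000.00, centroid at (150.00, 110.00).
hole: A = −(47 × 90) = -4230.00, centroid at (187.50, 89.00).
ΣA = 61770.00 mm², ΣAx_c = 9106875.00 mm³, ΣAy_c = 6883530.00 mm³.
x_c = 9106875.00/61770.00 = 147.43 mm; y_c = 6883530.00/61770.00 = 111.44 mm.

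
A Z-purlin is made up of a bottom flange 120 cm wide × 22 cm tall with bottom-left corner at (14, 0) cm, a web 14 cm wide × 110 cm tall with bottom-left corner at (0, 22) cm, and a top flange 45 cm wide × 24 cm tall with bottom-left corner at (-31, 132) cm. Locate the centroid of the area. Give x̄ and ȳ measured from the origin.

Part | A | x̄ᵢ | ȳᵢ | A·x̄ᵢ | A·ȳᵢ
bottom flange | 2640.00 | 74.00 | 11.00 | 195360.00 | 29040.00
web | 1540.00 | 7.00 | 77.00 | 10780.00 | 118580.00
top flange | 1080.00 | -8.50 | 144.00 | -9180.00 | 155520.00
Σ | 5260.00 |  |  | 196960.00 | 303140.00
x̄ = 196960.00 / 5260.00 = 37.44 cm
ȳ = 303140.00 / 5260.00 = 57.63 cm

x̄ = 37.44 cm, ȳ = 57.63 cm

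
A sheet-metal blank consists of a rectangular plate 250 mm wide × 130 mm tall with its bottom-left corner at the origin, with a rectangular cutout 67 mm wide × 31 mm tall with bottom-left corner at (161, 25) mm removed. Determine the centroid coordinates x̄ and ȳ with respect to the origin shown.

x̄ = 120.26 mm, ȳ = 66.67 mm

Part | A | x̄ᵢ | ȳᵢ | A·x̄ᵢ | A·ȳᵢ
plate | 32500.00 | 125.00 | 65.00 | 4062500.00 | 2112500.00
hole | -2077.00 | 194.50 | 40.50 | -403976.50 | -84118.50
Σ | 30423.00 |  |  | 3658523.50 | 2028381.50
x̄ = 3658523.50 / 30423.00 = 120.26 mm
ȳ = 2028381.50 / 30423.00 = 66.67 mm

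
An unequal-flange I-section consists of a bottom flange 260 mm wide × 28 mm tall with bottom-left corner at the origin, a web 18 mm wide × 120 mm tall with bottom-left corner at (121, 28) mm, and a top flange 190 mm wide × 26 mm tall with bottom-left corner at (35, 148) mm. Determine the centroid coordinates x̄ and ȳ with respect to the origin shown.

x̄ = 130.00 mm, ȳ = 75.61 mm

bottom flange: A = 260 × 28 = 7280.00, centroid at (130.00, 14.00).
web: A = 18 × 120 = 2160.00, centroid at (130.00, 88.00).
top flange: A = 190 × 26 = 4940.00, centroid at (130.00, 161.00).
ΣA = 14380.00 mm²
ΣAx̄ = (7280.00)(130.00) + (2160.00)(130.00) + (4940.00)(130.00) = 1869400.00 mm³
ΣAȳ = (7280.00)(14.00) + (2160.00)(88.00) + (4940.00)(161.00) = 1087340.00 mm³
x̄ = 1869400.00 / 14380.00 = 130.00 mm
ȳ = 1087340.00 / 14380.00 = 75.61 mm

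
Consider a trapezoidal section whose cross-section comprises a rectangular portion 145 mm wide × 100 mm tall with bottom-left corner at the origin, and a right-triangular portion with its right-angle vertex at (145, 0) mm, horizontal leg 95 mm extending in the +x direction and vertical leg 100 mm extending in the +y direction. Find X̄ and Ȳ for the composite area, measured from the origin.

rectangular portion: A = 145 × 100 = 14500.00, centroid at (72.50, 50.00).
triangular portion: A = ½·95·100 = 4750.00, centroid at (176.67, 33.33).
ΣA = 19250.00 mm², ΣAX̄ = 1890416.67 mm³, ΣAȲ = 883333.33 mm³.
X̄ = 1890416.67/19250.00 = 98.20 mm; Ȳ = 883333.33/19250.00 = 45.89 mm.

X̄ = 98.20 mm, Ȳ = 45.89 mm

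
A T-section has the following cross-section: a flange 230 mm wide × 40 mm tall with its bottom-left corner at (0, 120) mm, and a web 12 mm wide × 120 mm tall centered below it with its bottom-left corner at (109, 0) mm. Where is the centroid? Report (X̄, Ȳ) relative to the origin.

X̄ = 115.00 mm, Ȳ = 129.17 mm

web: A = 12 × 120 = 1440.00, centroid at (115.00, 60.00).
flange: A = 230 × 40 = 9200.00, centroid at (115.00, 140.00).
ΣA = 10640.00 mm², ΣAX̄ = 1223600.00 mm³, ΣAȲ = 1374400.00 mm³.
X̄ = 1223600.00/10640.00 = 115.00 mm; Ȳ = 1374400.00/10640.00 = 129.17 mm.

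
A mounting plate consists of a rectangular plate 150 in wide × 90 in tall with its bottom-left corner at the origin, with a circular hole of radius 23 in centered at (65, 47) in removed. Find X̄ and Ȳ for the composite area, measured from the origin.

plate: A = 150 × 90 = 13500.00, centroid at (75.00, 45.00).
hole: A = −π·23² = -1661.90, centroid at (65.00, 47.00).
ΣA = 11838.10 in²
ΣAX̄ = (13500.00)(75.00) + (-1661.90)(65.00) = 904476.34 in³
ΣAȲ = (13500.00)(45.00) + (-1661.90)(47.00) = 529390.58 in³
X̄ = 904476.34 / 11838.10 = 76.40 in
Ȳ = 529390.58 / 11838.10 = 44.72 in

X̄ = 76.40 in, Ȳ = 44.72 in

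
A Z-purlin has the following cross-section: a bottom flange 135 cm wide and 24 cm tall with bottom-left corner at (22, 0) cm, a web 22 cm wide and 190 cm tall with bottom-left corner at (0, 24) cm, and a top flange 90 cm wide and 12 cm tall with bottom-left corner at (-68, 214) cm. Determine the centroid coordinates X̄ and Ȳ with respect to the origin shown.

bottom flange: A = 135 × 24 = 3240.00, centroid at (89.50, 12.00).
web: A = 22 × 190 = 4180.00, centroid at (11.00, 119.00).
top flange: A = 90 × 12 = 1080.00, centroid at (-23.00, 220.00).
ΣA = 8500.00 cm², ΣAX̄ = 311120.00 cm³, ΣAȲ = 773900.00 cm³.
X̄ = 311120.00/8500.00 = 36.60 cm; Ȳ = 773900.00/8500.00 = 91.05 cm.

X̄ = 36.60 cm, Ȳ = 91.05 cm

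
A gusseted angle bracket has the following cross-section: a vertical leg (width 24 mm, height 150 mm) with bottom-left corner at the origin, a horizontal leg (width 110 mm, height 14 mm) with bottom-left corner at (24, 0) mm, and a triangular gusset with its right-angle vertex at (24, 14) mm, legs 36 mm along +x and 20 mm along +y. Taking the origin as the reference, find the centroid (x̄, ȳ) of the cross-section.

vertical leg: A = 24 × 150 = 3600.00, centroid at (12.00, 75.00).
horizontal leg: A = 110 × 14 = 1540.00, centroid at (79.00, 7.00).
gusset: A = ½·36·20 = 360.00, centroid at (36.00, 20.67).
ΣA = 5500.00 mm²
ΣAx̄ = (3600.00)(12.00) + (1540.00)(79.00) + (360.00)(36.00) = 177820.00 mm³
ΣAȳ = (3600.00)(75.00) + (1540.00)(7.00) + (360.00)(20.67) = 288220.00 mm³
x̄ = 177820.00 / 5500.00 = 32.33 mm
ȳ = 288220.00 / 5500.00 = 52.40 mm

x̄ = 32.33 mm, ȳ = 52.40 mm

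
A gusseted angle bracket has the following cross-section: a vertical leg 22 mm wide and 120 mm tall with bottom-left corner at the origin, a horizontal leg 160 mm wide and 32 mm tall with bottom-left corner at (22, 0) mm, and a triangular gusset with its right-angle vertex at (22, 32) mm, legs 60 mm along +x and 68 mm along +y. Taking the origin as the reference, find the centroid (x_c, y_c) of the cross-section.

vertical leg: A = 22 × 120 = 2640.00, centroid at (11.00, 60.00).
horizontal leg: A = 160 × 32 = 5120.00, centroid at (102.00, 16.00).
gusset: A = ½·60·68 = 2040.00, centroid at (42.00, 54.67).
ΣA = 9800.00 mm²
ΣAx_c = (2640.00)(11.00) + (5120.00)(102.00) + (2040.00)(42.00) = 636960.00 mm³
ΣAy_c = (2640.00)(60.00) + (5120.00)(16.00) + (2040.00)(54.67) = 351840.00 mm³
x_c = 636960.00 / 9800.00 = 65.00 mm
y_c = 351840.00 / 9800.00 = 35.90 mm

x_c = 65.00 mm, y_c = 35.90 mm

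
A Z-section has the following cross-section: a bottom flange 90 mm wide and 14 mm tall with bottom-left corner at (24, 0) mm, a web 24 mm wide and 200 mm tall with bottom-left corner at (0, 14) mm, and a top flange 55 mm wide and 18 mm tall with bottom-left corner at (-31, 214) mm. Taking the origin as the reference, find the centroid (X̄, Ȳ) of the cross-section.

X̄ = 20.01 mm, Ȳ = 110.18 mm

bottom flange: A = 90 × 14 = 1260.00, centroid at (69.00, 7.00).
web: A = 24 × 200 = 4800.00, centroid at (12.00, 114.00).
top flange: A = 55 × 18 = 990.00, centroid at (-3.50, 223.00).
ΣA = 7050.00 mm², ΣAX̄ = 141075.00 mm³, ΣAȲ = 776790.00 mm³.
X̄ = 141075.00/7050.00 = 20.01 mm; Ȳ = 776790.00/7050.00 = 110.18 mm.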